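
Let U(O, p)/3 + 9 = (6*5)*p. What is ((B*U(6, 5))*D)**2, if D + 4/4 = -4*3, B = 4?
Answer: 483824016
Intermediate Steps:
D = -13 (D = -1 - 4*3 = -1 - 12 = -13)
U(O, p) = -27 + 90*p (U(O, p) = -27 + 3*((6*5)*p) = -27 + 3*(30*p) = -27 + 90*p)
((B*U(6, 5))*D)**2 = ((4*(-27 + 90*5))*(-13))**2 = ((4*(-27 + 450))*(-13))**2 = ((4*423)*(-13))**2 = (1692*(-13))**2 = (-21996)**2 = 483824016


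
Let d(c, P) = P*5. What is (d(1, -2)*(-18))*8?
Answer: 1440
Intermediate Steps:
d(c, P) = 5*P
(d(1, -2)*(-18))*8 = ((5*(-2))*(-18))*8 = -10*(-18)*8 = 180*8 = 1440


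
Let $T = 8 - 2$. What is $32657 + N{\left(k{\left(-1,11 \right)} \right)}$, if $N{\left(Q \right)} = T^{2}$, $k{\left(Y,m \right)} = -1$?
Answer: $32693$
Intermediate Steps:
$T = 6$
$N{\left(Q \right)} = 36$ ($N{\left(Q \right)} = 6^{2} = 36$)
$32657 + N{\left(k{\left(-1,11 \right)} \right)} = 32657 + 36 = 32693$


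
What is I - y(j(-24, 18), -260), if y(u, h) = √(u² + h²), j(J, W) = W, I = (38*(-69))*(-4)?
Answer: 10488 - 2*√16981 ≈ 10227.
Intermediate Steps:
I = 10488 (I = -2622*(-4) = 10488)
y(u, h) = √(h² + u²)
I - y(j(-24, 18), -260) = 10488 - √((-260)² + 18²) = 10488 - √(67600 + 324) = 10488 - √67924 = 10488 - 2*√16981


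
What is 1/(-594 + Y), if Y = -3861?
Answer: -1/4455 ≈ -0.00022447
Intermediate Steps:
1/(-594 + Y) = 1/(-594 - 3861) = 1/(-4455) = -1/4455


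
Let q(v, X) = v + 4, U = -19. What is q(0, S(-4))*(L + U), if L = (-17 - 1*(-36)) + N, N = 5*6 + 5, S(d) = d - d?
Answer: 140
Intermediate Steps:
S(d) = 0
N = 35 (N = 30 + 5 = 35)
q(v, X) = 4 + v
L = 54 (L = (-17 - 1*(-36)) + 35 = (-17 + 36) + 35 = 19 + 35 = 54)
q(0, S(-4))*(L + U) = (4 + 0)*(54 - 19) = 4*35 = 140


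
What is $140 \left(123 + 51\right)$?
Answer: $24360$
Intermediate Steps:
$140 \left(123 + 51\right) = 140 \cdot 174 = 24360$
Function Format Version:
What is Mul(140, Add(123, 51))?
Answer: 24360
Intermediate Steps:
Mul(140, Add(123, 51)) = Mul(140, 174) = 24360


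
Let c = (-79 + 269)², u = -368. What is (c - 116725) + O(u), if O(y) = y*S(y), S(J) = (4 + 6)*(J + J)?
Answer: 2627855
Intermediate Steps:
S(J) = 20*J (S(J) = 10*(2*J) = 20*J)
O(y) = 20*y² (O(y) = y*(20*y) = 20*y²)
c = 36100 (c = 190² = 36100)
(c - 116725) + O(u) = (36100 - 116725) + 20*(-368)² = -80625 + 20*135424 = -80625 + 2708480 = 2627855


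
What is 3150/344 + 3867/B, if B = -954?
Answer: 139571/27348 ≈ 5.1035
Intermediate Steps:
3150/344 + 3867/B = 3150/344 + 3867/(-954) = 3150*(1/344) + 3867*(-1/954) = 1575/172 - 1289/318 = 139571/27348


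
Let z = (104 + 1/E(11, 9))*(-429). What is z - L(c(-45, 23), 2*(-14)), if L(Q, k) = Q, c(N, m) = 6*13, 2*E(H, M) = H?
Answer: -44772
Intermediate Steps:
E(H, M) = H/2
c(N, m) = 78
z = -44694 (z = (104 + 1/((½)*11))*(-429) = (104 + 1/(11/2))*(-429) = (104 + 2/11)*(-429) = (1146/11)*(-429) = -44694)
z - L(c(-45, 23), 2*(-14)) = -44694 - 1*78 = -44694 - 78 = -44772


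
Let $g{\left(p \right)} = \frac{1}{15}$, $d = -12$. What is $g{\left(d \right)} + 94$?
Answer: $\frac{1411}{15} \approx 94.067$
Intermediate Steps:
$g{\left(p \right)} = \frac{1}{15}$
$g{\left(d \right)} + 94 = \frac{1}{15} + 94 = \frac{1411}{15}$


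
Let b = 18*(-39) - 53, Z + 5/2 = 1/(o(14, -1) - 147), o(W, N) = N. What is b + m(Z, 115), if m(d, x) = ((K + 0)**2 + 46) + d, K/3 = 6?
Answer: -57351/148 ≈ -387.51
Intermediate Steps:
K = 18 (K = 3*6 = 18)
Z = -371/148 (Z = -5/2 + 1/(-1 - 147) = -5/2 + 1/(-148) = -5/2 - 1/148 = -371/148 ≈ -2.5068)
b = -755 (b = -702 - 53 = -755)
m(d, x) = 370 + d (m(d, x) = ((18 + 0)**2 + 46) + d = (18**2 + 46) + d = (324 + 46) + d = 370 + d)
b + m(Z, 115) = -755 + (370 - 371/148) = -755 + 54389/148 = -57351/148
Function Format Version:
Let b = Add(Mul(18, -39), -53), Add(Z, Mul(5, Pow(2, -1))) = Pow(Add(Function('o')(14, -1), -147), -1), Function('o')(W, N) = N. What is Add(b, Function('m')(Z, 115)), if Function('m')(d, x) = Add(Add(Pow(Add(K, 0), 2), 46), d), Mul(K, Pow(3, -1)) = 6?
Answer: Rational(-57351, 148) ≈ -387.51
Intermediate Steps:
K = 18 (K = Mul(3, 6) = 18)
Z = Rational(-371, 148) (Z = Add(Rational(-5, 2), Pow(Add(-1, -147), -1)) = Add(Rational(-5, 2), Pow(-148, -1)) = Add(Rational(-5, 2), Rational(-1, 148)) = Rational(-371, 148) ≈ -2.5068)
b = -755 (b = Add(-702, -53) = -755)
Function('m')(d, x) = Add(370, d) (Function('m')(d, x) = Add(Add(Pow(Add(18, 0), 2), 46), d) = Add(Add(Pow(18, 2), 46), d) = Add(Add(324, 46), d) = Add(370, d))
Add(b, Function('m')(Z, 115)) = Add(-755, Add(370, Rational(-371, 148))) = Add(-755, Rational(54389, 148)) = Rational(-57351, 148)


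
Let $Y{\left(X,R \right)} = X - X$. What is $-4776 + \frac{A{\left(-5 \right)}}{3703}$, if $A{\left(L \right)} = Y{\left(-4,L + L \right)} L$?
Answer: $-4776$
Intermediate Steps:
$Y{\left(X,R \right)} = 0$
$A{\left(L \right)} = 0$ ($A{\left(L \right)} = 0 L = 0$)
$-4776 + \frac{A{\left(-5 \right)}}{3703} = -4776 + \frac{0}{3703} = -4776 + 0 \cdot \frac{1}{3703} = -4776 + 0 = -4776$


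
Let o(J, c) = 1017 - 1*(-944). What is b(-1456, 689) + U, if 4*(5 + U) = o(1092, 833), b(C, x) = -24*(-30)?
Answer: 4821/4 ≈ 1205.3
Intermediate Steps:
o(J, c) = 1961 (o(J, c) = 1017 + 944 = 1961)
b(C, x) = 720
U = 1941/4 (U = -5 + (1/4)*1961 = -5 + 1961/4 = 1941/4 ≈ 485.25)
b(-1456, 689) + U = 720 + 1941/4 = 4821/4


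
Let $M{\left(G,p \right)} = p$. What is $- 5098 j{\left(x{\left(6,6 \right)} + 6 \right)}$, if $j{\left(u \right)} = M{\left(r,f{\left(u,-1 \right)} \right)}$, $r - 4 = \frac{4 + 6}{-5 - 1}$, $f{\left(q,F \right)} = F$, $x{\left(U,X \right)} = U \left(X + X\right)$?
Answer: $5098$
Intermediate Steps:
$x{\left(U,X \right)} = 2 U X$ ($x{\left(U,X \right)} = U 2 X = 2 U X$)
$r = \frac{7}{3}$ ($r = 4 + \frac{4 + 6}{-5 - 1} = 4 + \frac{10}{-6} = 4 + 10 \left(- \frac{1}{6}\right) = 4 - \frac{5}{3} = \frac{7}{3} \approx 2.3333$)
$j{\left(u \right)} = -1$
$- 5098 j{\left(x{\left(6,6 \right)} + 6 \right)} = \left(-5098\right) \left(-1\right) = 5098$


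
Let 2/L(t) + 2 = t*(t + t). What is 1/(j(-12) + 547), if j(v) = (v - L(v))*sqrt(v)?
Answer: 11185603/6153901909 + 491062*I*sqrt(3)/6153901909 ≈ 0.0018176 + 0.00013821*I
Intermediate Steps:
L(t) = 2/(-2 + 2*t**2) (L(t) = 2/(-2 + t*(t + t)) = 2/(-2 + t*(2*t)) = 2/(-2 + 2*t**2))
j(v) = sqrt(v)*(v - 1/(-1 + v**2)) (j(v) = (v - 1/(-1 + v**2))*sqrt(v) = sqrt(v)*(v - 1/(-1 + v**2)))
1/(j(-12) + 547) = 1/(sqrt(-12)*(-1 + (-12)**3 - 1*(-12))/(-1 + (-12)**2) + 547) = 1/((2*I*sqrt(3))*(-1 - 1728 + 12)/(-1 + 144) + 547) = 1/((2*I*sqrt(3))*(-1717)/143 + 547) = 1/((2*I*sqrt(3))*(1/143)*(-1717) + 547) = 1/(-3434*I*sqrt(3)/143 + 547) = 1/(547 - 3434*I*sqrt(3)/143)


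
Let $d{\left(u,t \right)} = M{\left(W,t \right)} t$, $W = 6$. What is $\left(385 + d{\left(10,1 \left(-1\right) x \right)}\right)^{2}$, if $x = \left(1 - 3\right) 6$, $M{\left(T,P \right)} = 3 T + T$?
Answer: $452929$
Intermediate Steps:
$M{\left(T,P \right)} = 4 T$
$x = -12$ ($x = \left(-2\right) 6 = -12$)
$d{\left(u,t \right)} = 24 t$ ($d{\left(u,t \right)} = 4 \cdot 6 t = 24 t$)
$\left(385 + d{\left(10,1 \left(-1\right) x \right)}\right)^{2} = \left(385 + 24 \cdot 1 \left(-1\right) \left(-12\right)\right)^{2} = \left(385 + 24 \left(\left(-1\right) \left(-12\right)\right)\right)^{2} = \left(385 + 24 \cdot 12\right)^{2} = \left(385 + 288\right)^{2} = 673^{2} = 452929$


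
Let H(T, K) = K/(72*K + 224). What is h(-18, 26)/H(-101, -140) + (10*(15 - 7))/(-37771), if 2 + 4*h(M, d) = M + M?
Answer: -126306624/188855 ≈ -668.80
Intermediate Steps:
h(M, d) = -1/2 + M/2 (h(M, d) = -1/2 + (M + M)/4 = -1/2 + (2*M)/4 = -1/2 + M/2)
H(T, K) = K/(224 + 72*K)
h(-18, 26)/H(-101, -140) + (10*(15 - 7))/(-37771) = (-1/2 + (1/2)*(-18))/(((1/8)*(-140)/(28 + 9*(-140)))) + (10*(15 - 7))/(-37771) = (-1/2 - 9)/(((1/8)*(-140)/(28 - 1260))) + (10*8)*(-1/37771) = -19/(2*((1/8)*(-140)/(-1232))) + 80*(-1/37771) = -19/(2*((1/8)*(-140)*(-1/1232))) - 80/37771 = -19/(2*5/352) - 80/37771 = -19/2*352/5 - 80/37771 = -3344/5 - 80/37771 = -126306624/188855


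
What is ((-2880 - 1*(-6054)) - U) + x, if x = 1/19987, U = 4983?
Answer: -36156482/19987 ≈ -1809.0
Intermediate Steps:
x = 1/19987 ≈ 5.0033e-5
((-2880 - 1*(-6054)) - U) + x = ((-2880 - 1*(-6054)) - 1*4983) + 1/19987 = ((-2880 + 6054) - 4983) + 1/19987 = (3174 - 4983) + 1/19987 = -1809 + 1/19987 = -36156482/19987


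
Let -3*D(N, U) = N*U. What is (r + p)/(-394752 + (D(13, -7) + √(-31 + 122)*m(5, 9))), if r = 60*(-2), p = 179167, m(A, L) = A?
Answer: -127212714453/280449345350 - 1611423*√91/280449345350 ≈ -0.45366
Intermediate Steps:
D(N, U) = -N*U/3
r = -120
(r + p)/(-394752 + (D(13, -7) + √(-31 + 122)*m(5, 9))) = (-120 + 179167)/(-394752 + (-⅓*13*(-7) + √(-31 + 122)*5)) = 179047/(-394752 + (91/3 + √91*5)) = 179047/(-394752 + (91/3 + 5*√91)) = 179047/(-1184165/3 + 5*√91)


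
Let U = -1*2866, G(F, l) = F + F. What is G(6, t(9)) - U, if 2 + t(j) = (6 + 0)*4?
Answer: 2878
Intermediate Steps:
t(j) = 22 (t(j) = -2 + (6 + 0)*4 = -2 + 6*4 = -2 + 24 = 22)
G(F, l) = 2*F
U = -2866
G(6, t(9)) - U = 2*6 - 1*(-2866) = 12 + 2866 = 2878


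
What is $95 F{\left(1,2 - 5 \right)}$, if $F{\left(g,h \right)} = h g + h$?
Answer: $-570$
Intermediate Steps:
$F{\left(g,h \right)} = h + g h$ ($F{\left(g,h \right)} = g h + h = h + g h$)
$95 F{\left(1,2 - 5 \right)} = 95 \left(2 - 5\right) \left(1 + 1\right) = 95 \left(\left(-3\right) 2\right) = 95 \left(-6\right) = -570$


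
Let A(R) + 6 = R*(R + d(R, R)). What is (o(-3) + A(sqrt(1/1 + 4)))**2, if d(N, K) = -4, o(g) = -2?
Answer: 89 + 24*sqrt(5) ≈ 142.67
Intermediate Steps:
A(R) = -6 + R*(-4 + R) (A(R) = -6 + R*(R - 4) = -6 + R*(-4 + R))
(o(-3) + A(sqrt(1/1 + 4)))**2 = (-2 + (-6 + (sqrt(1/1 + 4))**2 - 4*sqrt(1/1 + 4)))**2 = (-2 + (-6 + (sqrt(1 + 4))**2 - 4*sqrt(1 + 4)))**2 = (-2 + (-6 + (sqrt(5))**2 - 4*sqrt(5)))**2 = (-2 + (-6 + 5 - 4*sqrt(5)))**2 = (-2 + (-1 - 4*sqrt(5)))**2 = (-3 - 4*sqrt(5))**2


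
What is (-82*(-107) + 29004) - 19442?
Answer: 18336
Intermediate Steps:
(-82*(-107) + 29004) - 19442 = (8774 + 29004) - 19442 = 37778 - 19442 = 18336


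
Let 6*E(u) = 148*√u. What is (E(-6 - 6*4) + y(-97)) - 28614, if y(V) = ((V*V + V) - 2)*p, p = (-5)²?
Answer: 204136 + 74*I*√30/3 ≈ 2.0414e+5 + 135.1*I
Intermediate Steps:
p = 25
y(V) = -50 + 25*V + 25*V² (y(V) = ((V*V + V) - 2)*25 = ((V² + V) - 2)*25 = ((V + V²) - 2)*25 = (-2 + V + V²)*25 = -50 + 25*V + 25*V²)
E(u) = 74*√u/3 (E(u) = (148*√u)/6 = 74*√u/3)
(E(-6 - 6*4) + y(-97)) - 28614 = (74*√(-6 - 6*4)/3 + (-50 + 25*(-97) + 25*(-97)²)) - 28614 = (74*√(-6 - 24)/3 + (-50 - 2425 + 25*9409)) - 28614 = (74*√(-30)/3 + (-50 - 2425 + 235225)) - 28614 = (74*(I*√30)/3 + 232750) - 28614 = (74*I*√30/3 + 232750) - 28614 = (232750 + 74*I*√30/3) - 28614 = 204136 + 74*I*√30/3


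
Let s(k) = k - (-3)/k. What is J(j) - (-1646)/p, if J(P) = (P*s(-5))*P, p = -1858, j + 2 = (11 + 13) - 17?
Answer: -130883/929 ≈ -140.89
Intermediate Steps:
j = 5 (j = -2 + ((11 + 13) - 17) = -2 + (24 - 17) = -2 + 7 = 5)
s(k) = k + 3/k
J(P) = -28*P²/5 (J(P) = (P*(-5 + 3/(-5)))*P = (P*(-5 + 3*(-⅕)))*P = (P*(-5 - ⅗))*P = (P*(-28/5))*P = (-28*P/5)*P = -28*P²/5)
J(j) - (-1646)/p = -28/5*5² - (-1646)/(-1858) = -28/5*25 - (-1646)*(-1)/1858 = -140 - 1*823/929 = -140 - 823/929 = -130883/929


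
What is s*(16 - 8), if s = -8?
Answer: -64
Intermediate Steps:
s*(16 - 8) = -8*(16 - 8) = -8*8 = -64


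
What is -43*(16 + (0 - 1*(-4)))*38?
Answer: -32680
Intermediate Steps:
-43*(16 + (0 - 1*(-4)))*38 = -43*(16 + (0 + 4))*38 = -43*(16 + 4)*38 = -43*20*38 = -860*38 = -32680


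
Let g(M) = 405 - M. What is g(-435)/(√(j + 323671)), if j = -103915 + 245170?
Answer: 60*√464926/33209 ≈ 1.2319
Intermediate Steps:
j = 141255
g(-435)/(√(j + 323671)) = (405 - 1*(-435))/(√(141255 + 323671)) = (405 + 435)/(√464926) = 840*(√464926/464926) = 60*√464926/33209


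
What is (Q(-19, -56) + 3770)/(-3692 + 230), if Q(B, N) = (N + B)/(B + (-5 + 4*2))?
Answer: -60395/55392 ≈ -1.0903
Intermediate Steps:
Q(B, N) = (B + N)/(3 + B) (Q(B, N) = (B + N)/(B + (-5 + 8)) = (B + N)/(B + 3) = (B + N)/(3 + B))
(Q(-19, -56) + 3770)/(-3692 + 230) = ((-19 - 56)/(3 - 19) + 3770)/(-3692 + 230) = (-75/(-16) + 3770)/(-3462) = (-1/16*(-75) + 3770)*(-1/3462) = (75/16 + 3770)*(-1/3462) = (60395/16)*(-1/3462) = -60395/55392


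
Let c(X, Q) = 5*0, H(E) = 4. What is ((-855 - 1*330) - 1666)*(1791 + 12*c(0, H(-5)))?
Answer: -5106141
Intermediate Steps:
c(X, Q) = 0
((-855 - 1*330) - 1666)*(1791 + 12*c(0, H(-5))) = ((-855 - 1*330) - 1666)*(1791 + 12*0) = ((-855 - 330) - 1666)*(1791 + 0) = (-1185 - 1666)*1791 = -2851*1791 = -5106141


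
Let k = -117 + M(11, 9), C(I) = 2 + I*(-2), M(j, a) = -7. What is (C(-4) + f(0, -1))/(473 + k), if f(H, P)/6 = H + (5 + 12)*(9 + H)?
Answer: 928/349 ≈ 2.6590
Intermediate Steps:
C(I) = 2 - 2*I
k = -124 (k = -117 - 7 = -124)
f(H, P) = 918 + 108*H (f(H, P) = 6*(H + (5 + 12)*(9 + H)) = 6*(H + 17*(9 + H)) = 6*(H + (153 + 17*H)) = 6*(153 + 18*H) = 918 + 108*H)
(C(-4) + f(0, -1))/(473 + k) = ((2 - 2*(-4)) + (918 + 108*0))/(473 - 124) = ((2 + 8) + (918 + 0))/349 = (10 + 918)*(1/349) = 928*(1/349) = 928/349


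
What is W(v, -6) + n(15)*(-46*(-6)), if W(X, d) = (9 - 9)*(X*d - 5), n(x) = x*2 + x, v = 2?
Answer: 12420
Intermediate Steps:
n(x) = 3*x (n(x) = 2*x + x = 3*x)
W(X, d) = 0 (W(X, d) = 0*(-5 + X*d) = 0)
W(v, -6) + n(15)*(-46*(-6)) = 0 + (3*15)*(-46*(-6)) = 0 + 45*276 = 0 + 12420 = 12420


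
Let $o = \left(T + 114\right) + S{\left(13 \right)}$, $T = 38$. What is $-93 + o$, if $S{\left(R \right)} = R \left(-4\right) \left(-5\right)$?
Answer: $319$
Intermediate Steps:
$S{\left(R \right)} = 20 R$ ($S{\left(R \right)} = - 4 R \left(-5\right) = 20 R$)
$o = 412$ ($o = \left(38 + 114\right) + 20 \cdot 13 = 152 + 260 = 412$)
$-93 + o = -93 + 412 = 319$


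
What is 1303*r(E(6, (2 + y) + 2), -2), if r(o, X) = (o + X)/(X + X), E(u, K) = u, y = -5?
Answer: -1303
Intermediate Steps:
r(o, X) = (X + o)/(2*X) (r(o, X) = (X + o)/((2*X)) = (X + o)*(1/(2*X)) = (X + o)/(2*X))
1303*r(E(6, (2 + y) + 2), -2) = 1303*((½)*(-2 + 6)/(-2)) = 1303*((½)*(-½)*4) = 1303*(-1) = -1303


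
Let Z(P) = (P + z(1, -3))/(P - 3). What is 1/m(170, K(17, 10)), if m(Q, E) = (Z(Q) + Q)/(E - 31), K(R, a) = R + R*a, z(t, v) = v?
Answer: 52/57 ≈ 0.91228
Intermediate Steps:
Z(P) = 1 (Z(P) = (P - 3)/(P - 3) = (-3 + P)/(-3 + P) = 1)
m(Q, E) = (1 + Q)/(-31 + E) (m(Q, E) = (1 + Q)/(E - 31) = (1 + Q)/(-31 + E))
1/m(170, K(17, 10)) = 1/((1 + 170)/(-31 + 17*(1 + 10))) = 1/(171/(-31 + 17*11)) = 1/(171/(-31 + 187)) = 1/(171/156) = 1/((1/156)*171) = 1/(57/52) = 52/57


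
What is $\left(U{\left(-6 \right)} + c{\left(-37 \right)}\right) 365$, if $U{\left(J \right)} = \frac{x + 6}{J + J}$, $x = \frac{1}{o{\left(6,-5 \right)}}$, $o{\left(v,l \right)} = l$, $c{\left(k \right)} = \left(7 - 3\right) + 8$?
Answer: $\frac{50443}{12} \approx 4203.6$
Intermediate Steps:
$c{\left(k \right)} = 12$ ($c{\left(k \right)} = 4 + 8 = 12$)
$x = - \frac{1}{5}$ ($x = \frac{1}{-5} = - \frac{1}{5} \approx -0.2$)
$U{\left(J \right)} = \frac{29}{10 J}$ ($U{\left(J \right)} = \frac{- \frac{1}{5} + 6}{J + J} = \frac{29}{5 \cdot 2 J} = \frac{29 \frac{1}{2 J}}{5} = \frac{29}{10 J}$)
$\left(U{\left(-6 \right)} + c{\left(-37 \right)}\right) 365 = \left(\frac{29}{10 \left(-6\right)} + 12\right) 365 = \left(\frac{29}{10} \left(- \frac{1}{6}\right) + 12\right) 365 = \left(- \frac{29}{60} + 12\right) 365 = \frac{691}{60} \cdot 365 = \frac{50443}{12}$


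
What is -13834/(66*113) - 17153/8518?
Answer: -122882543/31763622 ≈ -3.8687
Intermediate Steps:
-13834/(66*113) - 17153/8518 = -13834/7458 - 17153*1/8518 = -13834*1/7458 - 17153/8518 = -6917/3729 - 17153/8518 = -122882543/31763622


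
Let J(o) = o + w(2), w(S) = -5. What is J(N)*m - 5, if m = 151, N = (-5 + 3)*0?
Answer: -760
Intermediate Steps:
N = 0 (N = -2*0 = 0)
J(o) = -5 + o (J(o) = o - 5 = -5 + o)
J(N)*m - 5 = (-5 + 0)*151 - 5 = -5*151 - 5 = -755 - 5 = -760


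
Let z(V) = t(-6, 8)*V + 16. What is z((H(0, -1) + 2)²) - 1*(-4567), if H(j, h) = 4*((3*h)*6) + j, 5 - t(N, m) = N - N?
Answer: 29083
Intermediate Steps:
t(N, m) = 5 (t(N, m) = 5 - (N - N) = 5 - 1*0 = 5 + 0 = 5)
H(j, h) = j + 72*h (H(j, h) = 4*(18*h) + j = 72*h + j = j + 72*h)
z(V) = 16 + 5*V (z(V) = 5*V + 16 = 16 + 5*V)
z((H(0, -1) + 2)²) - 1*(-4567) = (16 + 5*((0 + 72*(-1)) + 2)²) - 1*(-4567) = (16 + 5*((0 - 72) + 2)²) + 4567 = (16 + 5*(-72 + 2)²) + 4567 = (16 + 5*(-70)²) + 4567 = (16 + 5*4900) + 4567 = (16 + 24500) + 4567 = 24516 + 4567 = 29083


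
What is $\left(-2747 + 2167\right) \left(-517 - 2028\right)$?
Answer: $1476100$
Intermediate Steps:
$\left(-2747 + 2167\right) \left(-517 - 2028\right) = \left(-580\right) \left(-2545\right) = 1476100$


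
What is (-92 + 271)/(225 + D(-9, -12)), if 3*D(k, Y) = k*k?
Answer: 179/252 ≈ 0.71032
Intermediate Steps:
D(k, Y) = k²/3 (D(k, Y) = (k*k)/3 = k²/3)
(-92 + 271)/(225 + D(-9, -12)) = (-92 + 271)/(225 + (⅓)*(-9)²) = 179/(225 + (⅓)*81) = 179/(225 + 27) = 179/252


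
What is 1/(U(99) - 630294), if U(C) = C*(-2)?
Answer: -1/630492 ≈ -1.5861e-6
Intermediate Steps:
U(C) = -2*C
1/(U(99) - 630294) = 1/(-2*99 - 630294) = 1/(-198 - 630294) = 1/(-630492) = -1/630492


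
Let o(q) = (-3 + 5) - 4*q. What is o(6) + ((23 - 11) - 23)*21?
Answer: -253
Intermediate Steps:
o(q) = 2 - 4*q
o(6) + ((23 - 11) - 23)*21 = (2 - 4*6) + ((23 - 11) - 23)*21 = (2 - 24) + (12 - 23)*21 = -22 - 11*21 = -22 - 231 = -253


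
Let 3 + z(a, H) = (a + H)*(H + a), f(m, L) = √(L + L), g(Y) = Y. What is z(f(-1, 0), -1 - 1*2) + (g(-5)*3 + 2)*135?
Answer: -1749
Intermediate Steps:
f(m, L) = √2*√L (f(m, L) = √(2*L) = √2*√L)
z(a, H) = -3 + (H + a)² (z(a, H) = -3 + (a + H)*(H + a) = -3 + (H + a)*(H + a) = -3 + (H + a)²)
z(f(-1, 0), -1 - 1*2) + (g(-5)*3 + 2)*135 = (-3 + ((-1 - 1*2) + √2*√0)²) + (-5*3 + 2)*135 = (-3 + ((-1 - 2) + √2*0)²) + (-15 + 2)*135 = (-3 + (-3 + 0)²) - 13*135 = (-3 + (-3)²) - 1755 = (-3 + 9) - 1755 = 6 - 1755 = -1749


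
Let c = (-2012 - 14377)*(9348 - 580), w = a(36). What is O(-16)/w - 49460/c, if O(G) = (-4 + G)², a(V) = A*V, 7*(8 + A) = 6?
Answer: -55870483/35924688 ≈ -1.5552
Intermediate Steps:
A = -50/7 (A = -8 + (⅐)*6 = -8 + 6/7 = -50/7 ≈ -7.1429)
a(V) = -50*V/7
w = -1800/7 (w = -50/7*36 = -1800/7 ≈ -257.14)
c = -143698752 (c = -16389*8768 = -143698752)
O(-16)/w - 49460/c = (-4 - 16)²/(-1800/7) - 49460/(-143698752) = (-20)²*(-7/1800) - 49460*(-1/143698752) = 400*(-7/1800) + 12365/35924688 = -14/9 + 12365/35924688 = -55870483/35924688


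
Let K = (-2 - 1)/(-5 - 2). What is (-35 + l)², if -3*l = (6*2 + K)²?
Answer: 17960644/2401 ≈ 7480.5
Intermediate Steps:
K = 3/7 (K = -3/(-7) = -3*(-⅐) = 3/7 ≈ 0.42857)
l = -2523/49 (l = -(6*2 + 3/7)²/3 = -(12 + 3/7)²/3 = -(87/7)²/3 = -⅓*7569/49 = -2523/49 ≈ -51.490)
(-35 + l)² = (-35 - 2523/49)² = (-4238/49)² = 17960644/2401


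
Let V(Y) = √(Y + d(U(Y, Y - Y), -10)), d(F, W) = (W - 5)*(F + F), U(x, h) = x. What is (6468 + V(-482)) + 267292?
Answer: 273760 + √13978 ≈ 2.7388e+5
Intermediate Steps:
d(F, W) = 2*F*(-5 + W) (d(F, W) = (-5 + W)*(2*F) = 2*F*(-5 + W))
V(Y) = √29*√(-Y) (V(Y) = √(Y + 2*Y*(-5 - 10)) = √(Y + 2*Y*(-15)) = √(Y - 30*Y) = √(-29*Y) = √29*√(-Y))
(6468 + V(-482)) + 267292 = (6468 + √29*√(-1*(-482))) + 267292 = (6468 + √29*√482) + 267292 = (6468 + √13978) + 267292 = 273760 + √13978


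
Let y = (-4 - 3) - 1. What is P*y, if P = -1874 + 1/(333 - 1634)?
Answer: 19504600/1301 ≈ 14992.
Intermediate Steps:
y = -8 (y = -7 - 1 = -8)
P = -2438075/1301 (P = -1874 + 1/(-1301) = -1874 - 1/1301 = -2438075/1301 ≈ -1874.0)
P*y = -2438075/1301*(-8) = 19504600/1301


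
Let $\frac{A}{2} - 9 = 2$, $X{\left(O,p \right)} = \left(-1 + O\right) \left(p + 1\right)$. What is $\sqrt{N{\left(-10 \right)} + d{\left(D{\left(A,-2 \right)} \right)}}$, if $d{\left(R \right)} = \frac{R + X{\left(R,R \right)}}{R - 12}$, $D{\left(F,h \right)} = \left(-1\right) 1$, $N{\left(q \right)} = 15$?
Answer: $\frac{14 \sqrt{13}}{13} \approx 3.8829$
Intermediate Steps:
$X{\left(O,p \right)} = \left(1 + p\right) \left(-1 + O\right)$ ($X{\left(O,p \right)} = \left(-1 + O\right) \left(1 + p\right) = \left(1 + p\right) \left(-1 + O\right)$)
$A = 22$ ($A = 18 + 2 \cdot 2 = 18 + 4 = 22$)
$D{\left(F,h \right)} = -1$
$d{\left(R \right)} = \frac{-1 + R + R^{2}}{-12 + R}$ ($d{\left(R \right)} = \frac{R + \left(-1 + R - R + R R\right)}{R - 12} = \frac{R + \left(-1 + R - R + R^{2}\right)}{-12 + R} = \frac{R + \left(-1 + R^{2}\right)}{-12 + R} = \frac{-1 + R + R^{2}}{-12 + R}$)
$\sqrt{N{\left(-10 \right)} + d{\left(D{\left(A,-2 \right)} \right)}} = \sqrt{15 + \frac{-1 - 1 + \left(-1\right)^{2}}{-12 - 1}} = \sqrt{15 + \frac{-1 - 1 + 1}{-13}} = \sqrt{15 - - \frac{1}{13}} = \sqrt{15 + \frac{1}{13}} = \sqrt{\frac{196}{13}} = \frac{14 \sqrt{13}}{13}$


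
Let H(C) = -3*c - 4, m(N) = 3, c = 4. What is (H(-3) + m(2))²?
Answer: 169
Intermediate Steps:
H(C) = -16 (H(C) = -3*4 - 4 = -12 - 4 = -16)
(H(-3) + m(2))² = (-16 + 3)² = (-13)² = 169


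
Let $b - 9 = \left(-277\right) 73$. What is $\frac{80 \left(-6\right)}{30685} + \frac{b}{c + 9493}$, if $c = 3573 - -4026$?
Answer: $- \frac{31420469}{26223401} \approx -1.1982$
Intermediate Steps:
$c = 7599$ ($c = 3573 + 4026 = 7599$)
$b = -20212$ ($b = 9 - 20221 = -20212$)
$\frac{80 \left(-6\right)}{30685} + \frac{b}{c + 9493} = \frac{80 \left(-6\right)}{30685} - \frac{20212}{7599 + 9493} = \left(-480\right) \frac{1}{30685} - \frac{20212}{17092} = - \frac{96}{6137} - \frac{5053}{4273} = - \frac{31420469}{26223401}$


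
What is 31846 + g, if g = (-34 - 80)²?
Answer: 44842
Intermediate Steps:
g = 12996 (g = (-114)² = 12996)
31846 + g = 31846 + 12996 = 44842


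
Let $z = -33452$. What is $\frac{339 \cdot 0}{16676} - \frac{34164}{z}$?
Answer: $\frac{8541}{8363} \approx 1.0213$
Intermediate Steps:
$\frac{339 \cdot 0}{16676} - \frac{34164}{z} = \frac{339 \cdot 0}{16676} - \frac{34164}{-33452} = 0 \cdot \frac{1}{16676} - - \frac{8541}{8363} = 0 + \frac{8541}{8363} = \frac{8541}{8363}$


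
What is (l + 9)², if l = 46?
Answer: 3025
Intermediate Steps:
(l + 9)² = (46 + 9)² = 55² = 3025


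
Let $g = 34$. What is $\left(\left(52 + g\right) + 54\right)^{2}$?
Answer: $19600$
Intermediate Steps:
$\left(\left(52 + g\right) + 54\right)^{2} = \left(\left(52 + 34\right) + 54\right)^{2} = \left(86 + 54\right)^{2} = 140^{2} = 19600$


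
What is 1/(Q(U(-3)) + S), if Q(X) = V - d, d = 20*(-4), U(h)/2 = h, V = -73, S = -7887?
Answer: -1/7880 ≈ -0.00012690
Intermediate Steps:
U(h) = 2*h
d = -80
Q(X) = 7 (Q(X) = -73 - 1*(-80) = -73 + 80 = 7)
1/(Q(U(-3)) + S) = 1/(7 - 7887) = 1/(-7880) = -1/7880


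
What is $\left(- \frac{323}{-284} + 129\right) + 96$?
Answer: $\frac{64223}{284} \approx 226.14$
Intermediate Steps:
$\left(- \frac{323}{-284} + 129\right) + 96 = \left(\left(-323\right) \left(- \frac{1}{284}\right) + 129\right) + 96 = \left(\frac{323}{284} + 129\right) + 96 = \frac{36959}{284} + 96 = \frac{64223}{284}$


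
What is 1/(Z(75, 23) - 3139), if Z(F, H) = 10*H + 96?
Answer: -1/2813 ≈ -0.00035549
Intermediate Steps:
Z(F, H) = 96 + 10*H
1/(Z(75, 23) - 3139) = 1/((96 + 10*23) - 3139) = 1/((96 + 230) - 3139) = 1/(326 - 3139) = 1/(-2813) = -1/2813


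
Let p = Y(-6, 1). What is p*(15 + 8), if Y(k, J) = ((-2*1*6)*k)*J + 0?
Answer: 1656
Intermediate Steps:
Y(k, J) = -12*J*k (Y(k, J) = ((-2*6)*k)*J + 0 = (-12*k)*J + 0 = -12*J*k + 0 = -12*J*k)
p = 72 (p = -12*1*(-6) = 72)
p*(15 + 8) = 72*(15 + 8) = 72*23 = 1656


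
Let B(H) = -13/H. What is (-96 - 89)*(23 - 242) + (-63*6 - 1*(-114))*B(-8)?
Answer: 40086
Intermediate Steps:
(-96 - 89)*(23 - 242) + (-63*6 - 1*(-114))*B(-8) = (-96 - 89)*(23 - 242) + (-63*6 - 1*(-114))*(-13/(-8)) = -185*(-219) + (-378 + 114)*(-13*(-⅛)) = 40515 - 264*13/8 = 40515 - 429 = 40086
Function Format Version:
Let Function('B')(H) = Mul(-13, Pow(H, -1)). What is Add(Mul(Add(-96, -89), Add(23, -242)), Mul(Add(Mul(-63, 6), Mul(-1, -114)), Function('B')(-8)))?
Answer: 40086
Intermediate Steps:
Add(Mul(Add(-96, -89), Add(23, -242)), Mul(Add(Mul(-63, 6), Mul(-1, -114)), Function('B')(-8))) = Add(Mul(Add(-96, -89), Add(23, -242)), Mul(Add(Mul(-63, 6), Mul(-1, -114)), Mul(-13, Pow(-8, -1)))) = Add(Mul(-185, -219), Mul(Add(-378, 114), Mul(-13, Rational(-1, 8)))) = Add(40515, Mul(-264, Rational(13, 8))) = Add(40515, -429) = 40086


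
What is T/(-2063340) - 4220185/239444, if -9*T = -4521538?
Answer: -640739869403/35858785860 ≈ -17.868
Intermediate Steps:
T = 4521538/9 (T = -⅑*(-4521538) = 4521538/9 ≈ 5.0239e+5)
T/(-2063340) - 4220185/239444 = (4521538/9)/(-2063340) - 4220185/239444 = (4521538/9)*(-1/2063340) - 4220185*1/239444 = -2260769/9285030 - 136135/7724 = -640739869403/35858785860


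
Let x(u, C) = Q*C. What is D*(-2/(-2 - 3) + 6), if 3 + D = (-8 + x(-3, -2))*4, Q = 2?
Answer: -1632/5 ≈ -326.40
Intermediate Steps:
x(u, C) = 2*C
D = -51 (D = -3 + (-8 + 2*(-2))*4 = -3 + (-8 - 4)*4 = -3 - 12*4 = -3 - 48 = -51)
D*(-2/(-2 - 3) + 6) = -51*(-2/(-2 - 3) + 6) = -51*(-2/(-5) + 6) = -51*(-2*(-1/5) + 6) = -51*(2/5 + 6) = -51*32/5 = -1632/5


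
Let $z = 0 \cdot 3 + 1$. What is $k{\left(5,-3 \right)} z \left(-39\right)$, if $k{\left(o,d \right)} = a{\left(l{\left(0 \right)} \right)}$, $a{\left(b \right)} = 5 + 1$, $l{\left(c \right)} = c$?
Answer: $-234$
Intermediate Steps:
$a{\left(b \right)} = 6$
$k{\left(o,d \right)} = 6$
$z = 1$ ($z = 0 + 1 = 1$)
$k{\left(5,-3 \right)} z \left(-39\right) = 6 \cdot 1 \left(-39\right) = 6 \left(-39\right) = -234$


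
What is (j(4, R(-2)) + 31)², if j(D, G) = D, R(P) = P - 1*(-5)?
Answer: 1225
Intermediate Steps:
R(P) = 5 + P (R(P) = P + 5 = 5 + P)
(j(4, R(-2)) + 31)² = (4 + 31)² = 35² = 1225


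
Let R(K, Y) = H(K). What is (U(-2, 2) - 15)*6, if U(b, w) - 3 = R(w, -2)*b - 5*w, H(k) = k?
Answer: -156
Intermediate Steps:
R(K, Y) = K
U(b, w) = 3 - 5*w + b*w (U(b, w) = 3 + (w*b - 5*w) = 3 + (b*w - 5*w) = 3 + (-5*w + b*w) = 3 - 5*w + b*w)
(U(-2, 2) - 15)*6 = ((3 - 5*2 - 2*2) - 15)*6 = ((3 - 10 - 4) - 15)*6 = (-11 - 15)*6 = -26*6 = -156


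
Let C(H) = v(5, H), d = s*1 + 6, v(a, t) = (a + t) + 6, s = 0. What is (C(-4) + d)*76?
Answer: 988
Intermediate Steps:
v(a, t) = 6 + a + t
d = 6 (d = 0*1 + 6 = 0 + 6 = 6)
C(H) = 11 + H (C(H) = 6 + 5 + H = 11 + H)
(C(-4) + d)*76 = ((11 - 4) + 6)*76 = (7 + 6)*76 = 13*76 = 988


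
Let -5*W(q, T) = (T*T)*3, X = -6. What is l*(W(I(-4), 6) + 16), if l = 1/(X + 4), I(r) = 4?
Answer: 14/5 ≈ 2.8000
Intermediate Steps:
l = -1/2 (l = 1/(-6 + 4) = 1/(-2) = -1/2 ≈ -0.50000)
W(q, T) = -3*T**2/5 (W(q, T) = -T*T*3/5 = -T**2*3/5 = -3*T**2/5)
l*(W(I(-4), 6) + 16) = -(-3/5*6**2 + 16)/2 = -(-3/5*36 + 16)/2 = -(-108/5 + 16)/2 = -1/2*(-28/5) = 14/5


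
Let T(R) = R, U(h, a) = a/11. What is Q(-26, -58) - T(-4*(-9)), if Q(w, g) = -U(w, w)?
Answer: -370/11 ≈ -33.636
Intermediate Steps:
U(h, a) = a/11 (U(h, a) = a*(1/11) = a/11)
Q(w, g) = -w/11
Q(-26, -58) - T(-4*(-9)) = -1/11*(-26) - (-4)*(-9) = 26/11 - 1*36 = 26/11 - 36 = -370/11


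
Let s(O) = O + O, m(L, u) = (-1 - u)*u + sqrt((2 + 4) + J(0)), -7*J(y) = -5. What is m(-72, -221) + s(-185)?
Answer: -48990 + sqrt(329)/7 ≈ -48987.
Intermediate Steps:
J(y) = 5/7 (J(y) = -1/7*(-5) = 5/7)
m(L, u) = sqrt(329)/7 + u*(-1 - u) (m(L, u) = (-1 - u)*u + sqrt((2 + 4) + 5/7) = u*(-1 - u) + sqrt(6 + 5/7) = u*(-1 - u) + sqrt(47/7) = u*(-1 - u) + sqrt(329)/7 = sqrt(329)/7 + u*(-1 - u))
s(O) = 2*O
m(-72, -221) + s(-185) = (-1*(-221) - 1*(-221)**2 + sqrt(329)/7) + 2*(-185) = (221 - 1*48841 + sqrt(329)/7) - 370 = (221 - 48841 + sqrt(329)/7) - 370 = (-48620 + sqrt(329)/7) - 370 = -48990 + sqrt(329)/7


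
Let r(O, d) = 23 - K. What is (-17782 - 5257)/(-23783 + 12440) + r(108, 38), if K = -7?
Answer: 363329/11343 ≈ 32.031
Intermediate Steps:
r(O, d) = 30 (r(O, d) = 23 - 1*(-7) = 23 + 7 = 30)
(-17782 - 5257)/(-23783 + 12440) + r(108, 38) = (-17782 - 5257)/(-23783 + 12440) + 30 = -23039/(-11343) + 30 = -23039*(-1/11343) + 30 = 23039/11343 + 30 = 363329/11343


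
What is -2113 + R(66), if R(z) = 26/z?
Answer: -69716/33 ≈ -2112.6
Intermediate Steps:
-2113 + R(66) = -2113 + 26/66 = -2113 + 26*(1/66) = -2113 + 13/33 = -69716/33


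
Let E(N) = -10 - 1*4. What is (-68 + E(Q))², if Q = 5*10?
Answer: 6724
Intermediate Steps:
Q = 50
E(N) = -14 (E(N) = -10 - 4 = -14)
(-68 + E(Q))² = (-68 - 14)² = (-82)² = 6724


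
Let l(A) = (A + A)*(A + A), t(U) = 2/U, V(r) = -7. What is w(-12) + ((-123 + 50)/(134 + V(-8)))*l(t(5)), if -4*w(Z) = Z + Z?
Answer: 17882/3175 ≈ 5.6321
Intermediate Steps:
l(A) = 4*A² (l(A) = (2*A)*(2*A) = 4*A²)
w(Z) = -Z/2 (w(Z) = -(Z + Z)/4 = -Z/2)
w(-12) + ((-123 + 50)/(134 + V(-8)))*l(t(5)) = -½*(-12) + ((-123 + 50)/(134 - 7))*(4*(2/5)²) = 6 + (-73/127)*(4*(2*(⅕))²) = 6 + (-73*1/127)*(4*(⅖)²) = 6 - 292*4/(127*25) = 6 - 73/127*16/25 = 6 - 1168/3175 = 17882/3175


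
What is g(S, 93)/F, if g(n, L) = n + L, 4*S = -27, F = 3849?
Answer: 115/5132 ≈ 0.022408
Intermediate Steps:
S = -27/4 (S = (¼)*(-27) = -27/4 ≈ -6.7500)
g(n, L) = L + n
g(S, 93)/F = (93 - 27/4)/3849 = (345/4)*(1/3849) = 115/5132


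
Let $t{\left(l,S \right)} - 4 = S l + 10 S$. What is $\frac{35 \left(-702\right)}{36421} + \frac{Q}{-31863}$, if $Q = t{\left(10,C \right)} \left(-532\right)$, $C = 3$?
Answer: $\frac{79942}{202917} \approx 0.39396$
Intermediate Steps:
$t{\left(l,S \right)} = 4 + 10 S + S l$ ($t{\left(l,S \right)} = 4 + \left(S l + 10 S\right) = 4 + \left(10 S + S l\right) = 4 + 10 S + S l$)
$Q = -34048$ ($Q = \left(4 + 10 \cdot 3 + 3 \cdot 10\right) \left(-532\right) = \left(4 + 30 + 30\right) \left(-532\right) = 64 \left(-532\right) = -34048$)
$\frac{35 \left(-702\right)}{36421} + \frac{Q}{-31863} = \frac{35 \left(-702\right)}{36421} - \frac{34048}{-31863} = \left(-24570\right) \frac{1}{36421} - - \frac{1792}{1677} = - \frac{3510}{5203} + \frac{1792}{1677} = \frac{79942}{202917}$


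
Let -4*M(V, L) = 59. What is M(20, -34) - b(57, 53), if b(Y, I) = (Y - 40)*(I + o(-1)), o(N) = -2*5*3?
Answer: -1623/4 ≈ -405.75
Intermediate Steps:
o(N) = -30 (o(N) = -10*3 = -30)
M(V, L) = -59/4 (M(V, L) = -1/4*59 = -59/4)
b(Y, I) = (-40 + Y)*(-30 + I) (b(Y, I) = (Y - 40)*(I - 30) = (-40 + Y)*(-30 + I))
M(20, -34) - b(57, 53) = -59/4 - (1200 - 40*53 - 30*57 + 53*57) = -59/4 - (1200 - 2120 - 1710 + 3021) = -59/4 - 1*391 = -59/4 - 391 = -1623/4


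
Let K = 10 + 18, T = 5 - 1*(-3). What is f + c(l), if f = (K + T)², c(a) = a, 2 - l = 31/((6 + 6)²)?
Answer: 186881/144 ≈ 1297.8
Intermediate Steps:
l = 257/144 (l = 2 - 31/((6 + 6)²) = 2 - 31/(12²) = 2 - 31/144 = 257/144 ≈ 1.7847)
T = 8 (T = 5 + 3 = 8)
K = 28
f = 1296 (f = (28 + 8)² = 36² = 1296)
f + c(l) = 1296 + 257/144 = 186881/144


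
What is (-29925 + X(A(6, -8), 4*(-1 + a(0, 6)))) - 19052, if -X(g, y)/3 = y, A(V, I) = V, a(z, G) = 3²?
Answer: -49073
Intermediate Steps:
a(z, G) = 9
X(g, y) = -3*y
(-29925 + X(A(6, -8), 4*(-1 + a(0, 6)))) - 19052 = (-29925 - 12*(-1 + 9)) - 19052 = (-29925 - 12*8) - 19052 = (-29925 - 3*32) - 19052 = (-29925 - 96) - 19052 = -30021 - 19052 = -49073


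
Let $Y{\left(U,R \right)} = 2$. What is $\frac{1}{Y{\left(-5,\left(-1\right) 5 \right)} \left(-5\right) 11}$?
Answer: $- \frac{1}{110} \approx -0.0090909$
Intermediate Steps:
$\frac{1}{Y{\left(-5,\left(-1\right) 5 \right)} \left(-5\right) 11} = \frac{1}{2 \left(-5\right) 11} = \frac{1}{\left(-10\right) 11} = \frac{1}{-110} = - \frac{1}{110}$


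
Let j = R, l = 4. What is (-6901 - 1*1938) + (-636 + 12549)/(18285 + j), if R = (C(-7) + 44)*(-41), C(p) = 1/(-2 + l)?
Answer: -290964893/32921 ≈ -8838.3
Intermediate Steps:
C(p) = ½ (C(p) = 1/(-2 + 4) = 1/2 = ½)
R = -3649/2 (R = (½ + 44)*(-41) = (89/2)*(-41) = -3649/2 ≈ -1824.5)
j = -3649/2 ≈ -1824.5
(-6901 - 1*1938) + (-636 + 12549)/(18285 + j) = (-6901 - 1*1938) + (-636 + 12549)/(18285 - 3649/2) = (-6901 - 1938) + 11913/(32921/2) = -8839 + 11913*(2/32921) = -8839 + 23826/32921 = -290964893/32921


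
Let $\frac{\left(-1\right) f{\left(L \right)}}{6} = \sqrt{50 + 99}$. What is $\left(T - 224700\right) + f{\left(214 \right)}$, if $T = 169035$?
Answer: $-55665 - 6 \sqrt{149} \approx -55738.0$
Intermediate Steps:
$f{\left(L \right)} = - 6 \sqrt{149}$ ($f{\left(L \right)} = - 6 \sqrt{50 + 99} = - 6 \sqrt{149}$)
$\left(T - 224700\right) + f{\left(214 \right)} = \left(169035 - 224700\right) - 6 \sqrt{149} = -55665 - 6 \sqrt{149}$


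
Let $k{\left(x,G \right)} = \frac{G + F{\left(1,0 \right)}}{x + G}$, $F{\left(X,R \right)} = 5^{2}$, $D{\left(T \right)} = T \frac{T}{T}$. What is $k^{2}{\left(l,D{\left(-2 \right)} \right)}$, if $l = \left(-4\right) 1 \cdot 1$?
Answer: $\frac{529}{36} \approx 14.694$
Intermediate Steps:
$D{\left(T \right)} = T$ ($D{\left(T \right)} = T 1 = T$)
$l = -4$ ($l = \left(-4\right) 1 = -4$)
$F{\left(X,R \right)} = 25$
$k{\left(x,G \right)} = \frac{25 + G}{G + x}$ ($k{\left(x,G \right)} = \frac{G + 25}{x + G} = \frac{25 + G}{G + x}$)
$k^{2}{\left(l,D{\left(-2 \right)} \right)} = \left(\frac{25 - 2}{-2 - 4}\right)^{2} = \left(\frac{1}{-6} \cdot 23\right)^{2} = \left(\left(- \frac{1}{6}\right) 23\right)^{2} = \left(- \frac{23}{6}\right)^{2} = \frac{529}{36}$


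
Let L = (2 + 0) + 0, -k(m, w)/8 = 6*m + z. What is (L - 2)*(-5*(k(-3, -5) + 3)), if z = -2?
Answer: 0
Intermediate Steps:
k(m, w) = 16 - 48*m (k(m, w) = -8*(6*m - 2) = -8*(-2 + 6*m) = 16 - 48*m)
L = 2 (L = 2 + 0 = 2)
(L - 2)*(-5*(k(-3, -5) + 3)) = (2 - 2)*(-5*((16 - 48*(-3)) + 3)) = 0*(-5*((16 + 144) + 3)) = 0*(-5*(160 + 3)) = 0*(-5*163) = 0*(-815) = 0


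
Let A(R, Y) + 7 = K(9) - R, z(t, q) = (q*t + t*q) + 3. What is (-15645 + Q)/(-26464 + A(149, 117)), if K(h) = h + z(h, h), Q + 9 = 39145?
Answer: -23491/26446 ≈ -0.88826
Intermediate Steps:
Q = 39136 (Q = -9 + 39145 = 39136)
z(t, q) = 3 + 2*q*t (z(t, q) = (q*t + q*t) + 3 = 2*q*t + 3 = 3 + 2*q*t)
K(h) = 3 + h + 2*h² (K(h) = h + (3 + 2*h*h) = h + (3 + 2*h²) = 3 + h + 2*h²)
A(R, Y) = 167 - R (A(R, Y) = -7 + ((3 + 9 + 2*9²) - R) = -7 + ((3 + 9 + 2*81) - R) = -7 + ((3 + 9 + 162) - R) = -7 + (174 - R) = 167 - R)
(-15645 + Q)/(-26464 + A(149, 117)) = (-15645 + 39136)/(-26464 + (167 - 1*149)) = 23491/(-26464 + (167 - 149)) = 23491/(-26464 + 18) = 23491/(-26446) = 23491*(-1/26446) = -23491/26446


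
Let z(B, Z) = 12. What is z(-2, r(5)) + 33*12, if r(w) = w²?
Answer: 408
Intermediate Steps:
z(-2, r(5)) + 33*12 = 12 + 33*12 = 12 + 396 = 408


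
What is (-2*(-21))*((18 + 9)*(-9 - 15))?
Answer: -27216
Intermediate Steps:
(-2*(-21))*((18 + 9)*(-9 - 15)) = 42*(27*(-24)) = 42*(-648) = -27216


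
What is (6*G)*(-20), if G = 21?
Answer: -2520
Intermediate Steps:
(6*G)*(-20) = (6*21)*(-20) = 126*(-20) = -2520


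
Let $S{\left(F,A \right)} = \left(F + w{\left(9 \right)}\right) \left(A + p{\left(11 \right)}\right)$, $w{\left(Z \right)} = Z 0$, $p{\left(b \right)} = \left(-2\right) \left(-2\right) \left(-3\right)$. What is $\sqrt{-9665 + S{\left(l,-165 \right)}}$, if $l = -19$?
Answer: $i \sqrt{6302} \approx 79.385 i$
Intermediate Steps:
$p{\left(b \right)} = -12$ ($p{\left(b \right)} = 4 \left(-3\right) = -12$)
$w{\left(Z \right)} = 0$
$S{\left(F,A \right)} = F \left(-12 + A\right)$ ($S{\left(F,A \right)} = \left(F + 0\right) \left(A - 12\right) = F \left(-12 + A\right)$)
$\sqrt{-9665 + S{\left(l,-165 \right)}} = \sqrt{-9665 - 19 \left(-12 - 165\right)} = \sqrt{-9665 - -3363} = \sqrt{-9665 + 3363} = \sqrt{-6302} = i \sqrt{6302}$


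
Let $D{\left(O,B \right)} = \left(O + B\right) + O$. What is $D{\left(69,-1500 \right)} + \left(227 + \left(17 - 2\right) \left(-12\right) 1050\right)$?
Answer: $-190135$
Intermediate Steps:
$D{\left(O,B \right)} = B + 2 O$ ($D{\left(O,B \right)} = \left(B + O\right) + O = B + 2 O$)
$D{\left(69,-1500 \right)} + \left(227 + \left(17 - 2\right) \left(-12\right) 1050\right) = \left(-1500 + 2 \cdot 69\right) + \left(227 + \left(17 - 2\right) \left(-12\right) 1050\right) = \left(-1500 + 138\right) + \left(227 + 15 \left(-12\right) 1050\right) = -1362 + \left(227 - 189000\right) = -1362 - 188773 = -190135$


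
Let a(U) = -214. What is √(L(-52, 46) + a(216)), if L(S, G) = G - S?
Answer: 2*I*√29 ≈ 10.77*I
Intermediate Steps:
√(L(-52, 46) + a(216)) = √((46 - 1*(-52)) - 214) = √((46 + 52) - 214) = √(98 - 214) = √(-116) = 2*I*√29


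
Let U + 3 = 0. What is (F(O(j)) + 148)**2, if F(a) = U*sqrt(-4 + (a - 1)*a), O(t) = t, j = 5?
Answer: 18496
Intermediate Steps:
U = -3 (U = -3 + 0 = -3)
F(a) = -3*sqrt(-4 + a*(-1 + a)) (F(a) = -3*sqrt(-4 + (a - 1)*a) = -3*sqrt(-4 + (-1 + a)*a) = -3*sqrt(-4 + a*(-1 + a)))
(F(O(j)) + 148)**2 = (-3*sqrt(-4 + 5**2 - 1*5) + 148)**2 = (-3*sqrt(-4 + 25 - 5) + 148)**2 = (-3*sqrt(16) + 148)**2 = (-3*4 + 148)**2 = (-12 + 148)**2 = 136**2 = 18496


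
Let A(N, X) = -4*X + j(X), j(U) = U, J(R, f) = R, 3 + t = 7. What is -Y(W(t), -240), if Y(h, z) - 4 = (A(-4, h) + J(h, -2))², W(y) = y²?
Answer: -1028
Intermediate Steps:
t = 4 (t = -3 + 7 = 4)
A(N, X) = -3*X (A(N, X) = -4*X + X = -3*X)
Y(h, z) = 4 + 4*h² (Y(h, z) = 4 + (-3*h + h)² = 4 + (-2*h)² = 4 + 4*h²)
-Y(W(t), -240) = -(4 + 4*(4²)²) = -(4 + 4*16²) = -(4 + 4*256) = -(4 + 1024) = -1*1028 = -1028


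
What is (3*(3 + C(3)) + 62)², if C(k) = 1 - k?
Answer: 4225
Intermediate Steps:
(3*(3 + C(3)) + 62)² = (3*(3 + (1 - 1*3)) + 62)² = (3*(3 + (1 - 3)) + 62)² = (3*(3 - 2) + 62)² = (3*1 + 62)² = (3 + 62)² = 65² = 4225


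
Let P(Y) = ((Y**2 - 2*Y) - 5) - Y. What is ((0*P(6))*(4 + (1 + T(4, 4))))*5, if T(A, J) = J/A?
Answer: 0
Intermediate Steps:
P(Y) = -5 + Y**2 - 3*Y (P(Y) = (-5 + Y**2 - 2*Y) - Y = -5 + Y**2 - 3*Y)
((0*P(6))*(4 + (1 + T(4, 4))))*5 = ((0*(-5 + 6**2 - 3*6))*(4 + (1 + 4/4)))*5 = ((0*(-5 + 36 - 18))*(4 + (1 + 4*(1/4))))*5 = ((0*13)*(4 + (1 + 1)))*5 = (0*(4 + 2))*5 = (0*6)*5 = 0*5 = 0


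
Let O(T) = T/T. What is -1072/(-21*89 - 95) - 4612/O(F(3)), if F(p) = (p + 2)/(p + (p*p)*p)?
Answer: -2264224/491 ≈ -4611.5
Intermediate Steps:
F(p) = (2 + p)/(p + p**3) (F(p) = (2 + p)/(p + p**2*p) = (2 + p)/(p + p**3))
O(T) = 1
-1072/(-21*89 - 95) - 4612/O(F(3)) = -1072/(-21*89 - 95) - 4612/1 = -1072/(-1869 - 95) - 4612*1 = -1072/(-1964) - 4612 = -1072*(-1/1964) - 4612 = 268/491 - 4612 = -2264224/491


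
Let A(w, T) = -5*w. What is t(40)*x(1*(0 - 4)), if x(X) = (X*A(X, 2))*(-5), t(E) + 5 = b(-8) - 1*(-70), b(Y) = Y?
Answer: 22800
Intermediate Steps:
t(E) = 57 (t(E) = -5 + (-8 - 1*(-70)) = -5 + (-8 + 70) = -5 + 62 = 57)
x(X) = 25*X² (x(X) = (X*(-5*X))*(-5) = -5*X²*(-5) = 25*X²)
t(40)*x(1*(0 - 4)) = 57*(25*(1*(0 - 4))²) = 57*(25*(1*(-4))²) = 57*(25*(-4)²) = 57*(25*16) = 57*400 = 22800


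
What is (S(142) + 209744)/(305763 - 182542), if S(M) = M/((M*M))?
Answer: 4254807/2499626 ≈ 1.7022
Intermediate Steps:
S(M) = 1/M (S(M) = M/(M²) = M/M² = 1/M)
(S(142) + 209744)/(305763 - 182542) = (1/142 + 209744)/(305763 - 182542) = (1/142 + 209744)/123221 = (29783649/142)*(1/123221) = 4254807/2499626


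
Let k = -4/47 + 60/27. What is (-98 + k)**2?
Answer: 1644302500/178929 ≈ 9189.7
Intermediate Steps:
k = 904/423 (k = -4*1/47 + 60*(1/27) = -4/47 + 20/9 = 904/423 ≈ 2.1371)
(-98 + k)**2 = (-98 + 904/423)**2 = (-40550/423)**2 = 1644302500/178929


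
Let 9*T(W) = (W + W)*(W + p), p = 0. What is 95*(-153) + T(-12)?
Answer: -14503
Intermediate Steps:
T(W) = 2*W²/9 (T(W) = ((W + W)*(W + 0))/9 = ((2*W)*W)/9 = (2*W²)/9 = 2*W²/9)
95*(-153) + T(-12) = 95*(-153) + (2/9)*(-12)² = -14535 + (2/9)*144 = -14535 + 32 = -14503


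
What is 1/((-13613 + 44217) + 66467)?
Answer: 1/97071 ≈ 1.0302e-5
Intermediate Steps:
1/((-13613 + 44217) + 66467) = 1/(30604 + 66467) = 1/97071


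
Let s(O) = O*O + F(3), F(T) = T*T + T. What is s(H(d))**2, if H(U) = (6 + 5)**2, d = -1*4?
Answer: 214710409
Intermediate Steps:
d = -4
H(U) = 121 (H(U) = 11**2 = 121)
F(T) = T + T**2 (F(T) = T**2 + T = T + T**2)
s(O) = 12 + O**2 (s(O) = O*O + 3*(1 + 3) = O**2 + 3*4 = O**2 + 12 = 12 + O**2)
s(H(d))**2 = (12 + 121**2)**2 = (12 + 14641)**2 = 14653**2 = 214710409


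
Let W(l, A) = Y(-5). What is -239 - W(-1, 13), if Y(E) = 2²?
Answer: -243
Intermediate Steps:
Y(E) = 4
W(l, A) = 4
-239 - W(-1, 13) = -239 - 1*4 = -239 - 4 = -243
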